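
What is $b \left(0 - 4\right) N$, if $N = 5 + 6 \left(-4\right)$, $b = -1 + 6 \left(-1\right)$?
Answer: $-532$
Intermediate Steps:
$b = -7$ ($b = -1 - 6 = -7$)
$N = -19$ ($N = 5 - 24 = -19$)
$b \left(0 - 4\right) N = - 7 \left(0 - 4\right) \left(-19\right) = \left(-7\right) \left(-4\right) \left(-19\right) = 28 \left(-19\right) = -532$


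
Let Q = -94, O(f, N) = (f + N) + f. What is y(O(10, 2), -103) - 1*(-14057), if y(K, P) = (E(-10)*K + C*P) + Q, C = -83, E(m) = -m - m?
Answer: 22952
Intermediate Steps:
O(f, N) = N + 2*f (O(f, N) = (N + f) + f = N + 2*f)
E(m) = -2*m
y(K, P) = -94 - 83*P + 20*K (y(K, P) = ((-2*(-10))*K - 83*P) - 94 = (20*K - 83*P) - 94 = (-83*P + 20*K) - 94 = -94 - 83*P + 20*K)
y(O(10, 2), -103) - 1*(-14057) = (-94 - 83*(-103) + 20*(2 + 2*10)) - 1*(-14057) = (-94 + 8549 + 20*(2 + 20)) + 14057 = (-94 + 8549 + 20*22) + 14057 = (-94 + 8549 + 440) + 14057 = 8895 + 14057 = 22952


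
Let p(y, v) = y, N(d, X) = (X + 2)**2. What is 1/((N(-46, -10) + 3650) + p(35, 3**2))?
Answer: 1/3749 ≈ 0.00026674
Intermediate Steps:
N(d, X) = (2 + X)**2
1/((N(-46, -10) + 3650) + p(35, 3**2)) = 1/(((2 - 10)**2 + 3650) + 35) = 1/(((-8)**2 + 3650) + 35) = 1/((64 + 3650) + 35) = 1/(3714 + 35) = 1/3749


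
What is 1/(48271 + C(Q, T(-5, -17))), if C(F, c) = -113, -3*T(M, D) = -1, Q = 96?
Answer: 1/48158 ≈ 2.0765e-5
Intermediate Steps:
T(M, D) = ⅓ (T(M, D) = -⅓*(-1) = ⅓)
1/(48271 + C(Q, T(-5, -17))) = 1/(48271 - 113) = 1/48158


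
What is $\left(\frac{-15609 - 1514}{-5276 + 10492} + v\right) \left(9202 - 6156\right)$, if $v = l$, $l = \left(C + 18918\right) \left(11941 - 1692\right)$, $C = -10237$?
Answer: $\frac{706787270967463}{2608} \approx 2.7101 \cdot 10^{11}$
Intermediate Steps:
$l = 88971569$ ($l = \left(-10237 + 18918\right) \left(11941 - 1692\right) = 8681 \cdot 10249 = 88971569$)
$v = 88971569$
$\left(\frac{-15609 - 1514}{-5276 + 10492} + v\right) \left(9202 - 6156\right) = \left(\frac{-15609 - 1514}{-5276 + 10492} + 88971569\right) \left(9202 - 6156\right) = \left(- \frac{17123}{5216} + 88971569\right) 3046 = \frac{464075686781}{5216} \cdot 3046 = \frac{706787270967463}{2608}$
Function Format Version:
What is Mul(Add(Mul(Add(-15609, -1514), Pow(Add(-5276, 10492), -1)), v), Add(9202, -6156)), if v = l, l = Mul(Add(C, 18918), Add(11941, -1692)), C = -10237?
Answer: Rational(706787270967463, 2608) ≈ 2.7101e+11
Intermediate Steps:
l = 88971569 (l = Mul(Add(-10237, 18918), Add(11941, -1692)) = Mul(8681, 10249) = 88971569)
v = 88971569
Mul(Add(Mul(Add(-15609, -1514), Pow(Add(-5276, 10492), -1)), v), Add(9202, -6156)) = Mul(Add(Mul(Add(-15609, -1514), Pow(Add(-5276, 10492), -1)), 88971569), Add(9202, -6156)) = Mul(Add(Mul(-17123, Pow(5216, -1)), 88971569), 3046) = Mul(Add(Mul(-17123, Rational(1, 5216)), 88971569), 3046) = Mul(Add(Rational(-17123, 5216), 88971569), 3046) = Mul(Rational(464075686781, 5216), 3046) = Rational(706787270967463, 2608)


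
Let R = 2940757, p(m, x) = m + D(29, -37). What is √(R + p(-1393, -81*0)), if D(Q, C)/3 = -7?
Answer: √2939343 ≈ 1714.5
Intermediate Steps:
D(Q, C) = -21 (D(Q, C) = 3*(-7) = -21)
p(m, x) = -21 + m (p(m, x) = m - 21 = -21 + m)
√(R + p(-1393, -81*0)) = √(2940757 + (-21 - 1393)) = √(2940757 - 1414) = √2939343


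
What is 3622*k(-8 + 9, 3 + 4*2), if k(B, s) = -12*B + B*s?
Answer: -3622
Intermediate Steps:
3622*k(-8 + 9, 3 + 4*2) = 3622*((-8 + 9)*(-12 + (3 + 4*2))) = 3622*(1*(-12 + (3 + 8))) = 3622*(1*(-12 + 11)) = 3622*(1*(-1)) = 3622*(-1) = -3622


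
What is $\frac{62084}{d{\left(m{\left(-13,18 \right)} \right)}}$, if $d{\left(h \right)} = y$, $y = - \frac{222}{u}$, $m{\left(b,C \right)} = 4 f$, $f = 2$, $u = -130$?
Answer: $\frac{4035460}{111} \approx 36356.0$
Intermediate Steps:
$m{\left(b,C \right)} = 8$ ($m{\left(b,C \right)} = 4 \cdot 2 = 8$)
$y = \frac{111}{65}$ ($y = - \frac{222}{-130} = \left(-222\right) \left(- \frac{1}{130}\right) = \frac{111}{65} \approx 1.7077$)
$d{\left(h \right)} = \frac{111}{65}$
$\frac{62084}{d{\left(m{\left(-13,18 \right)} \right)}} = \frac{62084}{\frac{111}{65}} = 62084 \cdot \frac{65}{111} = \frac{4035460}{111}$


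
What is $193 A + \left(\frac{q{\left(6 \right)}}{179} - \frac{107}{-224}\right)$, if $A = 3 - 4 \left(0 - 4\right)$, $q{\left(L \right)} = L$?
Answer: $\frac{147052529}{40096} \approx 3667.5$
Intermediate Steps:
$A = 19$ ($A = 3 - -16 = 3 + 16 = 19$)
$193 A + \left(\frac{q{\left(6 \right)}}{179} - \frac{107}{-224}\right) = 193 \cdot 19 + \left(\frac{6}{179} - \frac{107}{-224}\right) = 3667 + \left(6 \cdot \frac{1}{179} - - \frac{107}{224}\right) = 3667 + \left(\frac{6}{179} + \frac{107}{224}\right) = 3667 + \frac{20497}{40096} = \frac{147052529}{40096}$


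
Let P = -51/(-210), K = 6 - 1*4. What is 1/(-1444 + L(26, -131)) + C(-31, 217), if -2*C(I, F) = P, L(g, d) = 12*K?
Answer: -607/4970 ≈ -0.12213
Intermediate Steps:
K = 2 (K = 6 - 4 = 2)
L(g, d) = 24 (L(g, d) = 12*2 = 24)
P = 17/70 (P = -51*(-1/210) = 17/70 ≈ 0.24286)
C(I, F) = -17/140 (C(I, F) = -½*17/70 = -17/140)
1/(-1444 + L(26, -131)) + C(-31, 217) = 1/(-1444 + 24) - 17/140 = 1/(-1420) - 17/140 = -1/1420 - 17/140 = -607/4970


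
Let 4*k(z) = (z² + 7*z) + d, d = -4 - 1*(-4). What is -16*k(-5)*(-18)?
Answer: -720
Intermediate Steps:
d = 0 (d = -4 + 4 = 0)
k(z) = z²/4 + 7*z/4 (k(z) = ((z² + 7*z) + 0)/4 = (z² + 7*z)/4 = z²/4 + 7*z/4)
-16*k(-5)*(-18) = -4*(-5)*(7 - 5)*(-18) = -4*(-5)*2*(-18) = -16*(-5/2)*(-18) = 40*(-18) = -720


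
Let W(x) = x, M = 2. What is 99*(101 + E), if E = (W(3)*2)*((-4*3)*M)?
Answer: -4257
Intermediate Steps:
E = -144 (E = (3*2)*(-4*3*2) = 6*(-12*2) = 6*(-24) = -144)
99*(101 + E) = 99*(101 - 144) = 99*(-43) = -4257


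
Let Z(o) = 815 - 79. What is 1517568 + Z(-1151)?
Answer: 1518304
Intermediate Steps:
Z(o) = 736
1517568 + Z(-1151) = 1517568 + 736 = 1518304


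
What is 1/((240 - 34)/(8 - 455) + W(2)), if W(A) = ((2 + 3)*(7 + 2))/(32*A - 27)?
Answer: 16539/12493 ≈ 1.3239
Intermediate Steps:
W(A) = 45/(-27 + 32*A) (W(A) = (5*9)/(-27 + 32*A) = 45/(-27 + 32*A))
1/((240 - 34)/(8 - 455) + W(2)) = 1/((240 - 34)/(8 - 455) + 45/(-27 + 32*2)) = 1/(206/(-447) + 45/(-27 + 64)) = 1/(206*(-1/447) + 45/37) = 1/(-206/447 + 45*(1/37)) = 1/(-206/447 + 45/37) = 1/(12493/16539) = 16539/12493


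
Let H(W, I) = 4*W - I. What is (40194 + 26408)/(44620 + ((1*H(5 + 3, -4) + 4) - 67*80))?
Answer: 33301/19650 ≈ 1.6947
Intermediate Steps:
H(W, I) = -I + 4*W
(40194 + 26408)/(44620 + ((1*H(5 + 3, -4) + 4) - 67*80)) = (40194 + 26408)/(44620 + ((1*(-1*(-4) + 4*(5 + 3)) + 4) - 67*80)) = 66602/(44620 + ((1*(4 + 4*8) + 4) - 5360)) = 66602/(44620 + ((1*(4 + 32) + 4) - 5360)) = 66602/(44620 + ((1*36 + 4) - 5360)) = 66602/(44620 + ((36 + 4) - 5360)) = 66602/(44620 + (40 - 5360)) = 66602/(44620 - 5320) = 66602/39300 = 66602*(1/39300) = 33301/19650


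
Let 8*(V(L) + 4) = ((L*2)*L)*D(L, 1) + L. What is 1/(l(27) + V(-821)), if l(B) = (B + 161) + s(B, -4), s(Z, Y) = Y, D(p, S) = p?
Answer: -8/1106774703 ≈ -7.2282e-9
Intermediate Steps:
l(B) = 157 + B (l(B) = (B + 161) - 4 = (161 + B) - 4 = 157 + B)
V(L) = -4 + L³/4 + L/8 (V(L) = -4 + (((L*2)*L)*L + L)/8 = -4 + (((2*L)*L)*L + L)/8 = -4 + ((2*L²)*L + L)/8 = -4 + (2*L³ + L)/8 = -4 + (L + 2*L³)/8 = -4 + (L³/4 + L/8) = -4 + L³/4 + L/8)
1/(l(27) + V(-821)) = 1/((157 + 27) + (-4 + (¼)*(-821)³ + (⅛)*(-821))) = 1/(184 + (-4 + (¼)*(-553387661) - 821/8)) = 1/(184 + (-4 - 553387661/4 - 821/8)) = 1/(184 - 1106776175/8) = 1/(-1106774703/8) = -8/1106774703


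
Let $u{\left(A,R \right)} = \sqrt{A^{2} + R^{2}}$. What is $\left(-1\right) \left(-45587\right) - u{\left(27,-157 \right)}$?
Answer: $45587 - \sqrt{25378} \approx 45428.0$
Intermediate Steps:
$\left(-1\right) \left(-45587\right) - u{\left(27,-157 \right)} = \left(-1\right) \left(-45587\right) - \sqrt{27^{2} + \left(-157\right)^{2}} = 45587 - \sqrt{729 + 24649} = 45587 - \sqrt{25378}$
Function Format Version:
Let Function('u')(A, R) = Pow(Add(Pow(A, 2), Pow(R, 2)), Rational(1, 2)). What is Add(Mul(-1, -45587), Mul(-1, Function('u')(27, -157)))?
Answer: Add(45587, Mul(-1, Pow(25378, Rational(1, 2)))) ≈ 45428.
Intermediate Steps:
Add(Mul(-1, -45587), Mul(-1, Function('u')(27, -157))) = Add(Mul(-1, -45587), Mul(-1, Pow(Add(Pow(27, 2), Pow(-157, 2)), Rational(1, 2)))) = Add(45587, Mul(-1, Pow(Add(729, 24649), Rational(1, 2)))) = Add(45587, Mul(-1, Pow(25378, Rational(1, 2))))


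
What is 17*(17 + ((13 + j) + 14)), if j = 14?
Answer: 986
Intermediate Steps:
17*(17 + ((13 + j) + 14)) = 17*(17 + ((13 + 14) + 14)) = 17*(17 + (27 + 14)) = 17*(17 + 41) = 17*58 = 986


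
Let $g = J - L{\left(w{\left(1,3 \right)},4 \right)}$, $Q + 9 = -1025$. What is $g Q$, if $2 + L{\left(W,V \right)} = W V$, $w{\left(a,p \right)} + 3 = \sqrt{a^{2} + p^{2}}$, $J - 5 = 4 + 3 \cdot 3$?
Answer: $-33088 + 4136 \sqrt{10} \approx -20009.0$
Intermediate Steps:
$J = 18$ ($J = 5 + \left(4 + 3 \cdot 3\right) = 5 + \left(4 + 9\right) = 5 + 13 = 18$)
$w{\left(a,p \right)} = -3 + \sqrt{a^{2} + p^{2}}$
$L{\left(W,V \right)} = -2 + V W$ ($L{\left(W,V \right)} = -2 + W V = -2 + V W$)
$Q = -1034$ ($Q = -9 - 1025 = -1034$)
$g = 32 - 4 \sqrt{10}$ ($g = 18 - \left(-2 + 4 \left(-3 + \sqrt{1^{2} + 3^{2}}\right)\right) = 18 - \left(-2 + 4 \left(-3 + \sqrt{1 + 9}\right)\right) = 18 - \left(-2 + 4 \left(-3 + \sqrt{10}\right)\right) = 18 - \left(-2 - \left(12 - 4 \sqrt{10}\right)\right) = 18 - \left(-14 + 4 \sqrt{10}\right) = 18 + \left(14 - 4 \sqrt{10}\right) = 32 - 4 \sqrt{10} \approx 19.351$)
$g Q = \left(32 - 4 \sqrt{10}\right) \left(-1034\right) = -33088 + 4136 \sqrt{10}$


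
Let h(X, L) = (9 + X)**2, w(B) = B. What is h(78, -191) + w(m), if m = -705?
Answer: 6864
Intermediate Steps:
h(78, -191) + w(m) = (9 + 78)**2 - 705 = 87**2 - 705 = 7569 - 705 = 6864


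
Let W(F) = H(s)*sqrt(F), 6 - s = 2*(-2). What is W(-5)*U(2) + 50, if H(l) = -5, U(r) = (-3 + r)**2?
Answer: 50 - 5*I*sqrt(5) ≈ 50.0 - 11.18*I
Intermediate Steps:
s = 10 (s = 6 - 2*(-2) = 6 - 1*(-4) = 6 + 4 = 10)
W(F) = -5*sqrt(F)
W(-5)*U(2) + 50 = (-5*I*sqrt(5))*(-3 + 2)**2 + 50 = -5*I*sqrt(5)*(-1)**2 + 50 = -5*I*sqrt(5)*1 + 50 = -5*I*sqrt(5) + 50 = 50 - 5*I*sqrt(5)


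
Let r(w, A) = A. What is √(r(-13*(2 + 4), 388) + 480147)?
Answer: √480535 ≈ 693.21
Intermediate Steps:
√(r(-13*(2 + 4), 388) + 480147) = √(388 + 480147) = √480535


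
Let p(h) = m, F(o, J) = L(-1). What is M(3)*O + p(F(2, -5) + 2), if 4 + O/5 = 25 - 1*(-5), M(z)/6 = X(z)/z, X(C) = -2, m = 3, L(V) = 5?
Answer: -517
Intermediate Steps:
F(o, J) = 5
p(h) = 3
M(z) = -12/z (M(z) = 6*(-2/z) = -12/z)
O = 130 (O = -20 + 5*(25 - 1*(-5)) = -20 + 5*(25 + 5) = -20 + 5*30 = -20 + 150 = 130)
M(3)*O + p(F(2, -5) + 2) = -12/3*130 + 3 = -12*1/3*130 + 3 = -4*130 + 3 = -520 + 3 = -517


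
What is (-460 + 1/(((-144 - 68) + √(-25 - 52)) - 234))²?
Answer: 11*(17158920*√77 + 3824976611*I)/(892*√77 + 198839*I) ≈ 2.116e+5 + 0.040569*I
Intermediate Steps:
(-460 + 1/(((-144 - 68) + √(-25 - 52)) - 234))² = (-460 + 1/((-212 + √(-77)) - 234))² = (-460 + 1/((-212 + I*√77) - 234))² = (-460 + 1/(-446 + I*√77))²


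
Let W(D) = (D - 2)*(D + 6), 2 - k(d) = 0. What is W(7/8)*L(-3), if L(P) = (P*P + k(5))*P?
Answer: 16335/64 ≈ 255.23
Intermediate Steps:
k(d) = 2 (k(d) = 2 - 1*0 = 2 + 0 = 2)
L(P) = P*(2 + P**2) (L(P) = (P*P + 2)*P = (P**2 + 2)*P = (2 + P**2)*P = P*(2 + P**2))
W(D) = (-2 + D)*(6 + D)
W(7/8)*L(-3) = (-12 + (7/8)**2 + 4*(7/8))*(-3*(2 + (-3)**2)) = (-12 + (7*(1/8))**2 + 4*(7*(1/8)))*(-3*(2 + 9)) = (-12 + (7/8)**2 + 4*(7/8))*(-3*11) = (-12 + 49/64 + 7/2)*(-33) = -495/64*(-33) = 16335/64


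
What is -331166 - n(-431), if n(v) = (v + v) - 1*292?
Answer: -330012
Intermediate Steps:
n(v) = -292 + 2*v (n(v) = 2*v - 292 = -292 + 2*v)
-331166 - n(-431) = -331166 - (-292 + 2*(-431)) = -331166 - (-292 - 862) = -331166 - 1*(-1154) = -331166 + 1154 = -330012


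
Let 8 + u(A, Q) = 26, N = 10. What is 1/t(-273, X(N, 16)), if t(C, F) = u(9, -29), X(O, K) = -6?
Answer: 1/18 ≈ 0.055556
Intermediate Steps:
u(A, Q) = 18 (u(A, Q) = -8 + 26 = 18)
t(C, F) = 18
1/t(-273, X(N, 16)) = 1/18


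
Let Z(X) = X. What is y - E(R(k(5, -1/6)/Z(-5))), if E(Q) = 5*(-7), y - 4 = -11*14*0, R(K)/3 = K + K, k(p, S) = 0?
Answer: 39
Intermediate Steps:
R(K) = 6*K (R(K) = 3*(K + K) = 3*(2*K) = 6*K)
y = 4 (y = 4 - 11*14*0 = 4 - 154*0 = 4 + 0 = 4)
E(Q) = -35
y - E(R(k(5, -1/6)/Z(-5))) = 4 - 1*(-35) = 4 + 35 = 39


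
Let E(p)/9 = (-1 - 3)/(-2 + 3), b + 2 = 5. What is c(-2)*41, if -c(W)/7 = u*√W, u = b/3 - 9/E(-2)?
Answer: -1435*I*√2/4 ≈ -507.35*I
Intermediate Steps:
b = 3 (b = -2 + 5 = 3)
E(p) = -36 (E(p) = 9*((-1 - 3)/(-2 + 3)) = 9*(-4/1) = 9*(-4*1) = 9*(-4) = -36)
u = 5/4 (u = 3/3 - 9/(-36) = 3*(⅓) - 9*(-1/36) = 1 + ¼ = 5/4 ≈ 1.2500)
c(W) = -35*√W/4
c(-2)*41 = -35*I*√2/4*41 = -1435*I*√2/4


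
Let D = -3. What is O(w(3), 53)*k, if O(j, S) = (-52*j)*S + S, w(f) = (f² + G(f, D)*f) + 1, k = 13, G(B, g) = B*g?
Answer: 609765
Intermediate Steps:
w(f) = 1 - 2*f² (w(f) = (f² + (f*(-3))*f) + 1 = (f² + (-3*f)*f) + 1 = (f² - 3*f²) + 1 = -2*f² + 1 = 1 - 2*f²)
O(j, S) = S - 52*S*j (O(j, S) = -52*S*j + S = S - 52*S*j)
O(w(3), 53)*k = (53*(1 - 52*(1 - 2*3²)))*13 = (53*(1 - 52*(1 - 2*9)))*13 = (53*(1 - 52*(1 - 18)))*13 = (53*(1 - 52*(-17)))*13 = (53*(1 + 884))*13 = (53*885)*13 = 46905*13 = 609765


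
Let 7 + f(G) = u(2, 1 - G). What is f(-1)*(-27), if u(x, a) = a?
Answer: 135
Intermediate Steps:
f(G) = -6 - G (f(G) = -7 + (1 - G) = -6 - G)
f(-1)*(-27) = (-6 - 1*(-1))*(-27) = (-6 + 1)*(-27) = -5*(-27) = 135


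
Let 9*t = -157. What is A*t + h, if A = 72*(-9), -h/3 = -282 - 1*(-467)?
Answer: 10749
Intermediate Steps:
t = -157/9 (t = (1/9)*(-157) = -157/9 ≈ -17.444)
h = -555 (h = -3*(-282 - 1*(-467)) = -3*(-282 + 467) = -3*185 = -555)
A = -648
A*t + h = -648*(-157/9) - 555 = 11304 - 555 = 10749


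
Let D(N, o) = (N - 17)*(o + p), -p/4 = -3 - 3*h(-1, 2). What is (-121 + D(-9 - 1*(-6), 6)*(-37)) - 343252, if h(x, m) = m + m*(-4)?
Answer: -383333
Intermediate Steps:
h(x, m) = -3*m (h(x, m) = m - 4*m = -3*m)
p = -60 (p = -4*(-3 - (-9)*2) = -4*(-3 - 3*(-6)) = -4*(-3 + 18) = -4*15 = -60)
D(N, o) = (-60 + o)*(-17 + N) (D(N, o) = (N - 17)*(o - 60) = (-17 + N)*(-60 + o) = (-60 + o)*(-17 + N))
(-121 + D(-9 - 1*(-6), 6)*(-37)) - 343252 = (-121 + (1020 - 60*(-9 - 1*(-6)) - 17*6 + (-9 - 1*(-6))*6)*(-37)) - 343252 = (-121 + (1020 - 60*(-9 + 6) - 102 + (-9 + 6)*6)*(-37)) - 343252 = (-121 + (1020 - 60*(-3) - 102 - 3*6)*(-37)) - 343252 = (-121 + (1020 + 180 - 102 - 18)*(-37)) - 343252 = (-121 + 1080*(-37)) - 343252 = (-121 - 39960) - 343252 = -40081 - 343252 = -383333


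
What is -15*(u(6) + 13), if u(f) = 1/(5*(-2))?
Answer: -387/2 ≈ -193.50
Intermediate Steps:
u(f) = -⅒ (u(f) = 1/(-10) = -⅒)
-15*(u(6) + 13) = -15*(-⅒ + 13) = -15*129/10 = -387/2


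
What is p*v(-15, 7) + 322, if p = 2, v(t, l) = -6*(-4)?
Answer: 370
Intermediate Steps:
v(t, l) = 24
p*v(-15, 7) + 322 = 2*24 + 322 = 48 + 322 = 370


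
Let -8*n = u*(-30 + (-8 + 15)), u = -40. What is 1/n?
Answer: -1/115 ≈ -0.0086956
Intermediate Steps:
n = -115 (n = -(-5)*(-30 + (-8 + 15)) = -(-5)*(-30 + 7) = -(-5)*(-23) = -⅛*920 = -115)
1/n = 1/(-115) = -1/115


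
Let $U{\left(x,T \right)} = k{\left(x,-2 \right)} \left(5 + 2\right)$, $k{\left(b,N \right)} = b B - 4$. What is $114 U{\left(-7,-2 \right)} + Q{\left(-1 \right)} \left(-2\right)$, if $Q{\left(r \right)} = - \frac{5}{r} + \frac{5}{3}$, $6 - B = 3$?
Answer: $- \frac{59890}{3} \approx -19963.0$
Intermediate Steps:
$B = 3$ ($B = 6 - 3 = 3$)
$k{\left(b,N \right)} = -4 + 3 b$ ($k{\left(b,N \right)} = b 3 - 4 = 3 b - 4 = -4 + 3 b$)
$Q{\left(r \right)} = \frac{5}{3} - \frac{5}{r}$ ($Q{\left(r \right)} = - \frac{5}{r} + 5 \cdot \frac{1}{3} = - \frac{5}{r} + \frac{5}{3} = \frac{5}{3} - \frac{5}{r}$)
$U{\left(x,T \right)} = -28 + 21 x$ ($U{\left(x,T \right)} = \left(-4 + 3 x\right) \left(5 + 2\right) = \left(-4 + 3 x\right) 7 = -28 + 21 x$)
$114 U{\left(-7,-2 \right)} + Q{\left(-1 \right)} \left(-2\right) = 114 \left(-28 + 21 \left(-7\right)\right) + \left(\frac{5}{3} - \frac{5}{-1}\right) \left(-2\right) = 114 \left(-28 - 147\right) + \left(\frac{5}{3} - -5\right) \left(-2\right) = 114 \left(-175\right) + \left(\frac{5}{3} + 5\right) \left(-2\right) = -19950 + \frac{20}{3} \left(-2\right) = -19950 - \frac{40}{3} = - \frac{59890}{3}$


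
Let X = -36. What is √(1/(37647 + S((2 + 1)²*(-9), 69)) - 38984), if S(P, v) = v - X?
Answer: 7*I*√2342744274/1716 ≈ 197.44*I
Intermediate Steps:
S(P, v) = 36 + v (S(P, v) = v - 1*(-36) = v + 36 = 36 + v)
√(1/(37647 + S((2 + 1)²*(-9), 69)) - 38984) = √(1/(37647 + (36 + 69)) - 38984) = √(1/(37647 + 105) - 38984) = √(1/37752 - 38984) = √(-1471723967/37752) = 7*I*√2342744274/1716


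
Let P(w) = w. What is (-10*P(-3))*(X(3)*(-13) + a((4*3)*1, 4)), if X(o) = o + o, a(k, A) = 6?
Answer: -2160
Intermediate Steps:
X(o) = 2*o
(-10*P(-3))*(X(3)*(-13) + a((4*3)*1, 4)) = (-10*(-3))*((2*3)*(-13) + 6) = 30*(6*(-13) + 6) = 30*(-78 + 6) = 30*(-72) = -2160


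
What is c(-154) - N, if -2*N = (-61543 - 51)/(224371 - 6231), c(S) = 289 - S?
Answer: 7431171/16780 ≈ 442.86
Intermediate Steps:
N = 2369/16780 (N = -(-61543 - 51)/(2*(224371 - 6231)) = -(-30797)/218140 = -½*(-2369/8390) = 2369/16780 ≈ 0.14118)
c(-154) - N = (289 - 1*(-154)) - 1*2369/16780 = (289 + 154) - 2369/16780 = 443 - 2369/16780 = 7431171/16780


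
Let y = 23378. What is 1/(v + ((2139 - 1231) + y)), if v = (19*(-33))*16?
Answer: 1/14254 ≈ 7.0156e-5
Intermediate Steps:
v = -10032 (v = -627*16 = -10032)
1/(v + ((2139 - 1231) + y)) = 1/(-10032 + ((2139 - 1231) + 23378)) = 1/(-10032 + (908 + 23378)) = 1/(-10032 + 24286) = 1/14254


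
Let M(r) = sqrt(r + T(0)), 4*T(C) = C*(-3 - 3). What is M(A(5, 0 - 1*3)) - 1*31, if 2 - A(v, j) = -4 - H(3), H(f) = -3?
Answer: -31 + sqrt(3) ≈ -29.268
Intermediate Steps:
A(v, j) = 3 (A(v, j) = 2 - (-4 - 1*(-3)) = 2 - (-4 + 3) = 2 - 1*(-1) = 2 + 1 = 3)
T(C) = -3*C/2 (T(C) = (C*(-3 - 3))/4 = (C*(-6))/4 = (-6*C)/4 = -3*C/2)
M(r) = sqrt(r) (M(r) = sqrt(r - 3/2*0) = sqrt(r + 0) = sqrt(r))
M(A(5, 0 - 1*3)) - 1*31 = sqrt(3) - 1*31 = sqrt(3) - 31 = -31 + sqrt(3)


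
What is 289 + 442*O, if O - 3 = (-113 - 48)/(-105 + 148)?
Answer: -1717/43 ≈ -39.930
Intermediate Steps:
O = -32/43 (O = 3 + (-113 - 48)/(-105 + 148) = 3 - 161/43 = -32/43 ≈ -0.74419)
289 + 442*O = 289 + 442*(-32/43) = 289 - 14144/43 = -1717/43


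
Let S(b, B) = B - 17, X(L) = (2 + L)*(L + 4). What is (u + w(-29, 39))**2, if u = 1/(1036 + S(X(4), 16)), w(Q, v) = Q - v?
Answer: 4953203641/1071225 ≈ 4623.9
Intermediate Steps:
X(L) = (2 + L)*(4 + L)
S(b, B) = -17 + B
u = 1/1035 (u = 1/(1036 + (-17 + 16)) = 1/(1036 - 1) = 1/1035 ≈ 0.00096618)
(u + w(-29, 39))**2 = (1/1035 + (-29 - 1*39))**2 = (1/1035 + (-29 - 39))**2 = (1/1035 - 68)**2 = (-70379/1035)**2 = 4953203641/1071225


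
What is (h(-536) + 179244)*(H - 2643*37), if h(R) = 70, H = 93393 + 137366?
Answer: 23843023952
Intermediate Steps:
H = 230759
(h(-536) + 179244)*(H - 2643*37) = (70 + 179244)*(230759 - 2643*37) = 179314*(230759 - 97791) = 179314*132968 = 23843023952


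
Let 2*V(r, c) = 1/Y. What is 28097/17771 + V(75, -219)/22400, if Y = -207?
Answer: 260560321429/164801145600 ≈ 1.5811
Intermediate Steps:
V(r, c) = -1/414 (V(r, c) = (½)/(-207) = (½)*(-1/207) = -1/414)
28097/17771 + V(75, -219)/22400 = 28097/17771 - 1/414/22400 = 28097*(1/17771) - 1/414*1/22400 = 28097/17771 - 1/9273600 = 260560321429/164801145600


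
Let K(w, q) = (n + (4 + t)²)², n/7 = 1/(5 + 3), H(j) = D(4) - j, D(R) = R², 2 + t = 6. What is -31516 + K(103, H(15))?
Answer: -1747663/64 ≈ -27307.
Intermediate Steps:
t = 4 (t = -2 + 6 = 4)
H(j) = 16 - j (H(j) = 4² - j = 16 - j)
n = 7/8 (n = 7/(5 + 3) = 7/8 ≈ 0.87500)
K(w, q) = 269361/64 (K(w, q) = (7/8 + (4 + 4)²)² = (7/8 + 8²)² = (7/8 + 64)² = (519/8)² = 269361/64)
-31516 + K(103, H(15)) = -31516 + 269361/64 = -1747663/64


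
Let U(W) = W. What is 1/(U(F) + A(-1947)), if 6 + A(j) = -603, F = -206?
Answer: -1/815 ≈ -0.0012270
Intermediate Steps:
A(j) = -609 (A(j) = -6 - 603 = -609)
1/(U(F) + A(-1947)) = 1/(-206 - 609) = 1/(-815) = -1/815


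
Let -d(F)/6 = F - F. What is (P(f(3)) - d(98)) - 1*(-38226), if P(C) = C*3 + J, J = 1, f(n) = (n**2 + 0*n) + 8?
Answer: 38278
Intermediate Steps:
f(n) = 8 + n**2 (f(n) = (n**2 + 0) + 8 = n**2 + 8 = 8 + n**2)
d(F) = 0 (d(F) = -6*(F - F) = -6*0 = 0)
P(C) = 1 + 3*C (P(C) = C*3 + 1 = 3*C + 1 = 1 + 3*C)
(P(f(3)) - d(98)) - 1*(-38226) = ((1 + 3*(8 + 3**2)) - 1*0) - 1*(-38226) = ((1 + 3*(8 + 9)) + 0) + 38226 = ((1 + 3*17) + 0) + 38226 = ((1 + 51) + 0) + 38226 = (52 + 0) + 38226 = 52 + 38226 = 38278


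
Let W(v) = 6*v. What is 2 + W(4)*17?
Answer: 410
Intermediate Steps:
2 + W(4)*17 = 2 + (6*4)*17 = 2 + 24*17 = 2 + 408 = 410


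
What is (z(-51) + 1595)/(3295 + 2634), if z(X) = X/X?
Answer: 228/847 ≈ 0.26919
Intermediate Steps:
z(X) = 1
(z(-51) + 1595)/(3295 + 2634) = (1 + 1595)/(3295 + 2634) = 1596/5929 = 1596*(1/5929) = 228/847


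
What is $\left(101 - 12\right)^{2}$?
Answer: $7921$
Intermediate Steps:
$\left(101 - 12\right)^{2} = 89^{2} = 7921$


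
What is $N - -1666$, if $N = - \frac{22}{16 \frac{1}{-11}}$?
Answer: $\frac{13449}{8} \approx 1681.1$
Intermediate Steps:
$N = \frac{121}{8}$ ($N = - \frac{22}{16 \left(- \frac{1}{11}\right)} = - \frac{22}{- \frac{16}{11}} = \left(-22\right) \left(- \frac{11}{16}\right) = \frac{121}{8} \approx 15.125$)
$N - -1666 = \frac{121}{8} - -1666 = \frac{121}{8} + 1666 = \frac{13449}{8}$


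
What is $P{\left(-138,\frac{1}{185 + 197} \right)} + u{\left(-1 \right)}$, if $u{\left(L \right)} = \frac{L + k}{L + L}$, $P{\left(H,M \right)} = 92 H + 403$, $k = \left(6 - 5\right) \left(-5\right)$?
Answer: $-12290$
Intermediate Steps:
$k = -5$ ($k = 1 \left(-5\right) = -5$)
$P{\left(H,M \right)} = 403 + 92 H$
$u{\left(L \right)} = \frac{-5 + L}{2 L}$ ($u{\left(L \right)} = \frac{L - 5}{L + L} = \frac{-5 + L}{2 L}$)
$P{\left(-138,\frac{1}{185 + 197} \right)} + u{\left(-1 \right)} = \left(403 + 92 \left(-138\right)\right) + \frac{-5 - 1}{2 \left(-1\right)} = \left(403 - 12696\right) + \frac{1}{2} \left(-1\right) \left(-6\right) = -12293 + 3 = -12290$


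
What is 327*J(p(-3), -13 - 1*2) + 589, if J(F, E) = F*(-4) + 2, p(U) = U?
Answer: 5167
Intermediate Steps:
J(F, E) = 2 - 4*F (J(F, E) = -4*F + 2 = 2 - 4*F)
327*J(p(-3), -13 - 1*2) + 589 = 327*(2 - 4*(-3)) + 589 = 327*(2 + 12) + 589 = 327*14 + 589 = 4578 + 589 = 5167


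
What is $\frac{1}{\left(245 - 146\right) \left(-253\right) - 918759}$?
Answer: $- \frac{1}{943806} \approx -1.0595 \cdot 10^{-6}$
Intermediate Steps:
$\frac{1}{\left(245 - 146\right) \left(-253\right) - 918759} = \frac{1}{99 \left(-253\right) - 918759} = \frac{1}{-25047 - 918759} = \frac{1}{-943806} = - \frac{1}{943806}$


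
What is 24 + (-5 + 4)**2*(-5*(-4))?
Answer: 44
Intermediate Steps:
24 + (-5 + 4)**2*(-5*(-4)) = 24 + (-1)**2*20 = 24 + 1*20 = 24 + 20 = 44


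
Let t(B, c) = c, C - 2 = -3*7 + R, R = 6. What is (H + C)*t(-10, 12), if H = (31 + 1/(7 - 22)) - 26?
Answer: -484/5 ≈ -96.800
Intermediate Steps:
C = -13 (C = 2 + (-3*7 + 6) = 2 + (-21 + 6) = 2 - 15 = -13)
H = 74/15 (H = (31 + 1/(-15)) - 26 = (31 - 1/15) - 26 = 464/15 - 26 = 74/15 ≈ 4.9333)
(H + C)*t(-10, 12) = (74/15 - 13)*12 = -121/15*12 = -484/5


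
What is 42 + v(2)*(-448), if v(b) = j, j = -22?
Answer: 9898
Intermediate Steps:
v(b) = -22
42 + v(2)*(-448) = 42 - 22*(-448) = 42 + 9856 = 9898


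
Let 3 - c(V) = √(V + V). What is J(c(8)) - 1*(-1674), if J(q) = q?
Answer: 1673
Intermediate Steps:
c(V) = 3 - √2*√V (c(V) = 3 - √(V + V) = 3 - √(2*V) = 3 - √2*√V)
J(c(8)) - 1*(-1674) = (3 - √2*√8) - 1*(-1674) = (3 - √2*2*√2) + 1674 = (3 - 4) + 1674 = -1 + 1674 = 1673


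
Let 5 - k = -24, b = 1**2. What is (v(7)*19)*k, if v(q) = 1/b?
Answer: 551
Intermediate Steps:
b = 1
k = 29 (k = 5 - 1*(-24) = 5 + 24 = 29)
v(q) = 1 (v(q) = 1/1 = 1)
(v(7)*19)*k = (1*19)*29 = 19*29 = 551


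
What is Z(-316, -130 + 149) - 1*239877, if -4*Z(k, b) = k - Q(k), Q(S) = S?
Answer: -239877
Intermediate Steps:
Z(k, b) = 0 (Z(k, b) = -(k - k)/4 = -1/4*0 = 0)
Z(-316, -130 + 149) - 1*239877 = 0 - 1*239877 = 0 - 239877 = -239877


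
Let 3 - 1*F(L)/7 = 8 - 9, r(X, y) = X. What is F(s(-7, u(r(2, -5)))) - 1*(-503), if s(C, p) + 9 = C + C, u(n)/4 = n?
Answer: 531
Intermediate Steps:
u(n) = 4*n
s(C, p) = -9 + 2*C (s(C, p) = -9 + (C + C) = -9 + 2*C)
F(L) = 28 (F(L) = 21 - 7*(8 - 9) = 21 - 7*(-1) = 21 + 7 = 28)
F(s(-7, u(r(2, -5)))) - 1*(-503) = 28 - 1*(-503) = 28 + 503 = 531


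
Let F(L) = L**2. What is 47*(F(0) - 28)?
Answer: -1316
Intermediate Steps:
47*(F(0) - 28) = 47*(0**2 - 28) = 47*(0 - 28) = 47*(-28) = -1316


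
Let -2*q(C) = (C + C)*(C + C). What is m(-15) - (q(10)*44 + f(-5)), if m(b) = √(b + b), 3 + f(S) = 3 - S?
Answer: 8795 + I*√30 ≈ 8795.0 + 5.4772*I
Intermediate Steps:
q(C) = -2*C² (q(C) = -(C + C)*(C + C)/2 = -2*C*2*C/2 = -2*C²)
f(S) = -S (f(S) = -3 + (3 - S) = -S)
m(b) = √2*√b (m(b) = √(2*b) = √2*√b)
m(-15) - (q(10)*44 + f(-5)) = √2*√(-15) - (-2*10²*44 - 1*(-5)) = √2*(I*√15) - (-2*100*44 + 5) = I*√30 - (-200*44 + 5) = I*√30 - (-8800 + 5) = I*√30 - 1*(-8795) = I*√30 + 8795 = 8795 + I*√30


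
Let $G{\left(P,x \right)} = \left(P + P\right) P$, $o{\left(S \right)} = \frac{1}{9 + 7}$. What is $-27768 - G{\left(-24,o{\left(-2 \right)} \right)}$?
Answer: $-28920$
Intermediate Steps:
$o{\left(S \right)} = \frac{1}{16}$
$G{\left(P,x \right)} = 2 P^{2}$ ($G{\left(P,x \right)} = 2 P P = 2 P^{2}$)
$-27768 - G{\left(-24,o{\left(-2 \right)} \right)} = -27768 - 2 \left(-24\right)^{2} = -27768 - 2 \cdot 576 = -27768 - 1152 = -28920$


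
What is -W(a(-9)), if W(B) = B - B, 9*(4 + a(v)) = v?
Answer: 0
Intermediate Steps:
a(v) = -4 + v/9
W(B) = 0
-W(a(-9)) = -1*0 = 0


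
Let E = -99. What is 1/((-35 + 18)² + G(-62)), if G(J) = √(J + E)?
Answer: 289/83682 - I*√161/83682 ≈ 0.0034535 - 0.00015163*I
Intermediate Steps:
G(J) = √(-99 + J) (G(J) = √(J - 99) = √(-99 + J))
1/((-35 + 18)² + G(-62)) = 1/((-35 + 18)² + √(-99 - 62)) = 1/((-17)² + √(-161)) = 1/(289 + I*√161)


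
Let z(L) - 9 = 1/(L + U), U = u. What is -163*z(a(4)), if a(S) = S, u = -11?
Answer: -10106/7 ≈ -1443.7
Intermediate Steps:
U = -11
z(L) = 9 + 1/(-11 + L) (z(L) = 9 + 1/(L - 11) = 9 + 1/(-11 + L))
-163*z(a(4)) = -163*(-98 + 9*4)/(-11 + 4) = -163*(-98 + 36)/(-7) = -(-163)*(-62)/7 = -163*62/7 = -10106/7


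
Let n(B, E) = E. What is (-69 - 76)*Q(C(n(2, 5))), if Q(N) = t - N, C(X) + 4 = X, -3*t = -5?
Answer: -290/3 ≈ -96.667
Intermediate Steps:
t = 5/3 (t = -⅓*(-5) = 5/3 ≈ 1.6667)
C(X) = -4 + X
Q(N) = 5/3 - N
(-69 - 76)*Q(C(n(2, 5))) = (-69 - 76)*(5/3 - (-4 + 5)) = -145*(5/3 - 1*1) = -145*(5/3 - 1) = -145*⅔ = -290/3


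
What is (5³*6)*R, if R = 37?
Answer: 27750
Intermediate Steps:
(5³*6)*R = (5³*6)*37 = (125*6)*37 = 750*37 = 27750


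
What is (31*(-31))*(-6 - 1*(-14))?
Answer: -7688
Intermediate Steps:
(31*(-31))*(-6 - 1*(-14)) = -961*(-6 + 14) = -961*8 = -7688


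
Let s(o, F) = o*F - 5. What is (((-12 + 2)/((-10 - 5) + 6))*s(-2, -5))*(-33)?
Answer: -550/3 ≈ -183.33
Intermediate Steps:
s(o, F) = -5 + F*o (s(o, F) = F*o - 5 = -5 + F*o)
(((-12 + 2)/((-10 - 5) + 6))*s(-2, -5))*(-33) = (((-12 + 2)/((-10 - 5) + 6))*(-5 - 5*(-2)))*(-33) = ((-10/(-15 + 6))*(-5 + 10))*(-33) = (-10/(-9)*5)*(-33) = (-10*(-1/9)*5)*(-33) = ((10/9)*5)*(-33) = (50/9)*(-33) = -550/3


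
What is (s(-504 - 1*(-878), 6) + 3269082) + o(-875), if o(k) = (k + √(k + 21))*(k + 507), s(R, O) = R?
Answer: 3591456 - 368*I*√854 ≈ 3.5915e+6 - 10754.0*I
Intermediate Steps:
o(k) = (507 + k)*(k + √(21 + k)) (o(k) = (k + √(21 + k))*(507 + k) = (507 + k)*(k + √(21 + k)))
(s(-504 - 1*(-878), 6) + 3269082) + o(-875) = ((-504 - 1*(-878)) + 3269082) + ((-875)² + 507*(-875) + 507*√(21 - 875) - 875*√(21 - 875)) = ((-504 + 878) + 3269082) + (765625 - 443625 + 507*√(-854) - 875*I*√854) = (374 + 3269082) + (765625 - 443625 + 507*(I*√854) - 875*I*√854) = 3269456 + (765625 - 443625 + 507*I*√854 - 875*I*√854) = 3269456 + (322000 - 368*I*√854) = 3591456 - 368*I*√854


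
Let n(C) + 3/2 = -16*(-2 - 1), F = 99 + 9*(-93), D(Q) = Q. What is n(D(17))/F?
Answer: -31/492 ≈ -0.063008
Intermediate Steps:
F = -738 (F = 99 - 837 = -738)
n(C) = 93/2 (n(C) = -3/2 - 16*(-2 - 1) = -3/2 - 16*(-3) = -3/2 - 2*(-24) = -3/2 + 48 = 93/2)
n(D(17))/F = (93/2)/(-738) = (93/2)*(-1/738) = -31/492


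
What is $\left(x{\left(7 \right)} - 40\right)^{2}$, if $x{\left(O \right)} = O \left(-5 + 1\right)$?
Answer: $4624$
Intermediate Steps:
$x{\left(O \right)} = - 4 O$ ($x{\left(O \right)} = O \left(-4\right) = - 4 O$)
$\left(x{\left(7 \right)} - 40\right)^{2} = \left(\left(-4\right) 7 - 40\right)^{2} = \left(-28 - 40\right)^{2} = \left(-68\right)^{2} = 4624$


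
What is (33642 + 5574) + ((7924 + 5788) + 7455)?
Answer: 60383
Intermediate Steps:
(33642 + 5574) + ((7924 + 5788) + 7455) = 39216 + (13712 + 7455) = 39216 + 21167 = 60383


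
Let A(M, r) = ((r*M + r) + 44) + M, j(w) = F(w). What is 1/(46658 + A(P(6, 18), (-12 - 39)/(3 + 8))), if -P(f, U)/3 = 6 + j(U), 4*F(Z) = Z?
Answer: 11/514931 ≈ 2.1362e-5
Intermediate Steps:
F(Z) = Z/4
j(w) = w/4
P(f, U) = -18 - 3*U/4 (P(f, U) = -3*(6 + U/4) = -18 - 3*U/4)
A(M, r) = 44 + M + r + M*r (A(M, r) = ((M*r + r) + 44) + M = ((r + M*r) + 44) + M = (44 + r + M*r) + M = 44 + M + r + M*r)
1/(46658 + A(P(6, 18), (-12 - 39)/(3 + 8))) = 1/(46658 + (44 + (-18 - 3/4*18) + (-12 - 39)/(3 + 8) + (-18 - 3/4*18)*((-12 - 39)/(3 + 8)))) = 1/(46658 + (44 + (-18 - 27/2) - 51/11 + (-18 - 27/2)*(-51/11))) = 1/(46658 + (44 - 63/2 - 51*1/11 - (-3213)/(2*11))) = 1/(46658 + (44 - 63/2 - 51/11 - 63/2*(-51/11))) = 1/(46658 + (44 - 63/2 - 51/11 + 3213/22)) = 1/(46658 + 1693/11) = 1/(514931/11) = 11/514931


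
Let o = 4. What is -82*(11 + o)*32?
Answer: -39360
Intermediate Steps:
-82*(11 + o)*32 = -82*(11 + 4)*32 = -82*15*32 = -1230*32 = -39360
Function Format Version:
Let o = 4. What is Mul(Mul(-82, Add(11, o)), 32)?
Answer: -39360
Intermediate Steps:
Mul(Mul(-82, Add(11, o)), 32) = Mul(Mul(-82, Add(11, 4)), 32) = Mul(Mul(-82, 15), 32) = Mul(-1230, 32) = -39360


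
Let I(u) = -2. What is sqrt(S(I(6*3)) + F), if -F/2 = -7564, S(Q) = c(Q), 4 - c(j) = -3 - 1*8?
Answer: sqrt(15143) ≈ 123.06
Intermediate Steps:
c(j) = 15 (c(j) = 4 - (-3 - 1*8) = 4 - (-3 - 8) = 4 - 1*(-11) = 4 + 11 = 15)
S(Q) = 15
F = 15128 (F = -2*(-7564) = 15128)
sqrt(S(I(6*3)) + F) = sqrt(15 + 15128) = sqrt(15143)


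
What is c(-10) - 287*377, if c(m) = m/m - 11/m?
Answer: -1081969/10 ≈ -1.0820e+5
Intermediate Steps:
c(m) = 1 - 11/m
c(-10) - 287*377 = (-11 - 10)/(-10) - 287*377 = -⅒*(-21) - 108199 = 21/10 - 108199 = -1081969/10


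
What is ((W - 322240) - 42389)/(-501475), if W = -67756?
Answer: 86477/100295 ≈ 0.86223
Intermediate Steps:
((W - 322240) - 42389)/(-501475) = ((-67756 - 322240) - 42389)/(-501475) = (-389996 - 42389)*(-1/501475) = -432385*(-1/501475) = 86477/100295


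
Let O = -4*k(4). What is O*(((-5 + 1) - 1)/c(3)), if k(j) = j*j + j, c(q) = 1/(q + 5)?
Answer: 3200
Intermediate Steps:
c(q) = 1/(5 + q)
k(j) = j + j² (k(j) = j² + j = j + j²)
O = -80 (O = -16*(1 + 4) = -16*5 = -4*20 = -80)
O*(((-5 + 1) - 1)/c(3)) = -80*((-5 + 1) - 1)/(1/(5 + 3)) = -80*(-4 - 1)/(1/8) = -(-400)/⅛ = -(-400)*8 = -80*(-40) = 3200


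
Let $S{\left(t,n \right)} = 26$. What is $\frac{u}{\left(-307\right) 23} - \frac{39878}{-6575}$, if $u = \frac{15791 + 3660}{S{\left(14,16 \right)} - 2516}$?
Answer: $\frac{140251699949}{23120185350} \approx 6.0662$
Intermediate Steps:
$u = - \frac{19451}{2490}$ ($u = \frac{15791 + 3660}{26 - 2516} = \frac{19451}{-2490} = 19451 \left(- \frac{1}{2490}\right) = - \frac{19451}{2490} \approx -7.8116$)
$\frac{u}{\left(-307\right) 23} - \frac{39878}{-6575} = - \frac{19451}{2490 \left(\left(-307\right) 23\right)} - \frac{39878}{-6575} = - \frac{19451}{2490 \left(-7061\right)} - - \frac{39878}{6575} = \left(- \frac{19451}{2490}\right) \left(- \frac{1}{7061}\right) + \frac{39878}{6575} = \frac{19451}{17581890} + \frac{39878}{6575} = \frac{140251699949}{23120185350}$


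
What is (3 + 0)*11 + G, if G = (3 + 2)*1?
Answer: 38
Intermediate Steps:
G = 5 (G = 5*1 = 5)
(3 + 0)*11 + G = (3 + 0)*11 + 5 = 3*11 + 5 = 33 + 5 = 38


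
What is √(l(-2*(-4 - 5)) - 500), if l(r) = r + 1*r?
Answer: 4*I*√29 ≈ 21.541*I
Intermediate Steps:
l(r) = 2*r (l(r) = r + r = 2*r)
√(l(-2*(-4 - 5)) - 500) = √(2*(-2*(-4 - 5)) - 500) = √(2*(-2*(-9)) - 500) = √(2*18 - 500) = √(36 - 500) = √(-464) = 4*I*√29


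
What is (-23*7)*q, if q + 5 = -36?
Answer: 6601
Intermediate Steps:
q = -41 (q = -5 - 36 = -41)
(-23*7)*q = -23*7*(-41) = -161*(-41) = 6601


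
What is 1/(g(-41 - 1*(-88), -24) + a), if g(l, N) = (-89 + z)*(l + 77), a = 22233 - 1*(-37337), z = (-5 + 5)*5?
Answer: 1/48534 ≈ 2.0604e-5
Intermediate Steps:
z = 0 (z = 0*5 = 0)
a = 59570 (a = 22233 + 37337 = 59570)
g(l, N) = -6853 - 89*l (g(l, N) = (-89 + 0)*(l + 77) = -89*(77 + l) = -6853 - 89*l)
1/(g(-41 - 1*(-88), -24) + a) = 1/((-6853 - 89*(-41 - 1*(-88))) + 59570) = 1/((-6853 - 89*(-41 + 88)) + 59570) = 1/((-6853 - 89*47) + 59570) = 1/((-6853 - 4183) + 59570) = 1/(-11036 + 59570) = 1/48534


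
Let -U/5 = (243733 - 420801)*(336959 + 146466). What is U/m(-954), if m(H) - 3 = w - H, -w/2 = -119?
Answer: 85599097900/239 ≈ 3.5816e+8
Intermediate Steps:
w = 238 (w = -2*(-119) = 238)
m(H) = 241 - H (m(H) = 3 + (238 - H) = 241 - H)
U = 427995489500 (U = -5*(243733 - 420801)*(336959 + 146466) = -(-885340)*483425 = -5*(-85599097900) = 427995489500)
U/m(-954) = 427995489500/(241 - 1*(-954)) = 427995489500/(241 + 954) = 427995489500/1195 = 427995489500*(1/1195) = 85599097900/239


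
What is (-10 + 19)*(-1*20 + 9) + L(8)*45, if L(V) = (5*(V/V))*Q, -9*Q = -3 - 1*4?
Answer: 76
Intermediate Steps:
Q = 7/9 (Q = -(-3 - 1*4)/9 = -(-3 - 4)/9 = -⅑*(-7) = 7/9 ≈ 0.77778)
L(V) = 35/9 (L(V) = (5*(V/V))*(7/9) = (5*1)*(7/9) = 5*(7/9) = 35/9)
(-10 + 19)*(-1*20 + 9) + L(8)*45 = (-10 + 19)*(-1*20 + 9) + (35/9)*45 = 9*(-20 + 9) + 175 = 9*(-11) + 175 = -99 + 175 = 76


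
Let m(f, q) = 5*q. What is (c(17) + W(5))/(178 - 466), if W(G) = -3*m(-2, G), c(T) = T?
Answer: 29/144 ≈ 0.20139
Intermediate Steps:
W(G) = -15*G
(c(17) + W(5))/(178 - 466) = (17 - 15*5)/(178 - 466) = (17 - 75)/(-288) = -58*(-1/288) = 29/144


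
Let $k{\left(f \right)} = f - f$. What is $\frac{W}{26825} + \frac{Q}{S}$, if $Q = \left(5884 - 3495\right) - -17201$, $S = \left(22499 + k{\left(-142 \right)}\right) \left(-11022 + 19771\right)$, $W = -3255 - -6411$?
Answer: $\frac{621764379906}{5280333620575} \approx 0.11775$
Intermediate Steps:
$W = 3156$ ($W = -3255 + 6411 = 3156$)
$k{\left(f \right)} = 0$
$S = 196843751$ ($S = \left(22499 + 0\right) \left(-11022 + 19771\right) = 22499 \cdot 8749 = 196843751$)
$Q = 19590$ ($Q = 2389 + 17201 = 19590$)
$\frac{W}{26825} + \frac{Q}{S} = \frac{3156}{26825} + \frac{19590}{196843751} = \frac{621764379906}{5280333620575}$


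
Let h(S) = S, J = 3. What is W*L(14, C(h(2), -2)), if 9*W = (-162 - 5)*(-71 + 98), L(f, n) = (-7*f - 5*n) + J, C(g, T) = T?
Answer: 42585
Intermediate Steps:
L(f, n) = 3 - 7*f - 5*n (L(f, n) = (-7*f - 5*n) + 3 = 3 - 7*f - 5*n)
W = -501 (W = ((-162 - 5)*(-71 + 98))/9 = (-167*27)/9 = (⅑)*(-4509) = -501)
W*L(14, C(h(2), -2)) = -501*(3 - 7*14 - 5*(-2)) = -501*(3 - 98 + 10) = -501*(-85) = 42585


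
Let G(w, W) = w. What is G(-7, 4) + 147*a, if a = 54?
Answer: 7931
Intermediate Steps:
G(-7, 4) + 147*a = -7 + 147*54 = -7 + 7938 = 7931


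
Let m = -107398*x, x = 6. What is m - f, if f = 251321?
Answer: -895709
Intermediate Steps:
m = -644388 (m = -107398*6 = -644388)
m - f = -644388 - 1*251321 = -644388 - 251321 = -895709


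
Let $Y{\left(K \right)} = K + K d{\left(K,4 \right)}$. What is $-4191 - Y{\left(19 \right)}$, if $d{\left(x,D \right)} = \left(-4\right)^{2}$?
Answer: $-4514$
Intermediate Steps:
$d{\left(x,D \right)} = 16$
$Y{\left(K \right)} = 17 K$ ($Y{\left(K \right)} = K + K 16 = K + 16 K = 17 K$)
$-4191 - Y{\left(19 \right)} = -4191 - 17 \cdot 19 = -4191 - 323 = -4514$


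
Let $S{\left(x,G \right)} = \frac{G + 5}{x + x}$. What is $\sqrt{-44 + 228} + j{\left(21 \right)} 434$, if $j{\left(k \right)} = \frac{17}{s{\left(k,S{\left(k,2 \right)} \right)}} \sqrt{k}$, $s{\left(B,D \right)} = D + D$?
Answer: $2 \sqrt{46} + 22134 \sqrt{21} \approx 1.0144 \cdot 10^{5}$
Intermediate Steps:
$S{\left(x,G \right)} = \frac{5 + G}{2 x}$
$s{\left(B,D \right)} = 2 D$
$j{\left(k \right)} = \frac{17 k^{\frac{3}{2}}}{7}$ ($j{\left(k \right)} = \frac{17}{2 \frac{5 + 2}{2 k}} \sqrt{k} = \frac{17}{2 \cdot \frac{1}{2} \frac{1}{k} 7} \sqrt{k} = \frac{17}{2 \frac{7}{2 k}} \sqrt{k} = \frac{17}{7 \frac{1}{k}} \sqrt{k} = 17 \frac{k}{7} \sqrt{k} = \frac{17 k}{7} \sqrt{k} = \frac{17 k^{\frac{3}{2}}}{7}$)
$\sqrt{-44 + 228} + j{\left(21 \right)} 434 = \sqrt{-44 + 228} + \frac{17 \cdot 21^{\frac{3}{2}}}{7} \cdot 434 = \sqrt{184} + \frac{17 \cdot 21 \sqrt{21}}{7} \cdot 434 = 2 \sqrt{46} + 51 \sqrt{21} \cdot 434 = 2 \sqrt{46} + 22134 \sqrt{21}$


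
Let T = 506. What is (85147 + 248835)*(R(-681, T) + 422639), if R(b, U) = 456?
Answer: 141306114290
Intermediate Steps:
(85147 + 248835)*(R(-681, T) + 422639) = (85147 + 248835)*(456 + 422639) = 333982*423095 = 141306114290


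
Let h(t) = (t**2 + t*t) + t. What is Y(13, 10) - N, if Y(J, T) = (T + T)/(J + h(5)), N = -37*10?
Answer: 6295/17 ≈ 370.29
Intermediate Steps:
h(t) = t + 2*t**2 (h(t) = (t**2 + t**2) + t = 2*t**2 + t = t + 2*t**2)
N = -370
Y(J, T) = 2*T/(55 + J) (Y(J, T) = (T + T)/(J + 5*(1 + 2*5)) = (2*T)/(J + 5*(1 + 10)) = (2*T)/(J + 5*11) = (2*T)/(J + 55) = (2*T)/(55 + J) = 2*T/(55 + J))
Y(13, 10) - N = 2*10/(55 + 13) - 1*(-370) = 2*10/68 + 370 = 2*10*(1/68) + 370 = 5/17 + 370 = 6295/17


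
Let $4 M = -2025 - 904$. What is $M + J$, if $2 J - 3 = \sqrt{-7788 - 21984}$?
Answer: $- \frac{2923}{4} + 3 i \sqrt{827} \approx -730.75 + 86.273 i$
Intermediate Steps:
$M = - \frac{2929}{4}$ ($M = \frac{-2025 - 904}{4} = \frac{1}{4} \left(-2929\right) = - \frac{2929}{4} \approx -732.25$)
$J = \frac{3}{2} + 3 i \sqrt{827}$ ($J = \frac{3}{2} + \frac{\sqrt{-7788 - 21984}}{2} = \frac{3}{2} + \frac{\sqrt{-29772}}{2} = \frac{3}{2} + \frac{6 i \sqrt{827}}{2} = \frac{3}{2} + 3 i \sqrt{827} \approx 1.5 + 86.273 i$)
$M + J = - \frac{2929}{4} + \left(\frac{3}{2} + 3 i \sqrt{827}\right) = - \frac{2923}{4} + 3 i \sqrt{827}$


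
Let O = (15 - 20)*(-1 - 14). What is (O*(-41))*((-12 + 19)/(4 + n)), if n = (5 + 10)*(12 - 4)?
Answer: -21525/124 ≈ -173.59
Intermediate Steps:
n = 120 (n = 15*8 = 120)
O = 75 (O = -5*(-15) = 75)
(O*(-41))*((-12 + 19)/(4 + n)) = (75*(-41))*((-12 + 19)/(4 + 120)) = -21525/124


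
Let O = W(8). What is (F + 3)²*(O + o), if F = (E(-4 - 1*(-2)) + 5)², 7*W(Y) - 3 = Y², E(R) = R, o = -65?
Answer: -55872/7 ≈ -7981.7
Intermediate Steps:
W(Y) = 3/7 + Y²/7
F = 9 (F = ((-4 - 1*(-2)) + 5)² = ((-4 + 2) + 5)² = (-2 + 5)² = 3² = 9)
O = 67/7 (O = 3/7 + (⅐)*8² = 3/7 + (⅐)*64 = 3/7 + 64/7 = 67/7 ≈ 9.5714)
(F + 3)²*(O + o) = (9 + 3)²*(67/7 - 65) = 12²*(-388/7) = 144*(-388/7) = -55872/7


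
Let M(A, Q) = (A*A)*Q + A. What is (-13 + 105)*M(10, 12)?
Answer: 111320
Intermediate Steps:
M(A, Q) = A + Q*A² (M(A, Q) = A²*Q + A = Q*A² + A = A + Q*A²)
(-13 + 105)*M(10, 12) = (-13 + 105)*(10*(1 + 10*12)) = 92*(10*(1 + 120)) = 92*(10*121) = 92*1210 = 111320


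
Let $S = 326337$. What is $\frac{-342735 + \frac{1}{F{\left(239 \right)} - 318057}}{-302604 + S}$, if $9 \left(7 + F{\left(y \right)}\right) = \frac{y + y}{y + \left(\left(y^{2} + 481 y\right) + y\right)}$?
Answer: $- \frac{118059633125158}{8175147775785} \approx -14.441$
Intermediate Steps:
$F{\left(y \right)} = -7 + \frac{2 y}{9 \left(y^{2} + 483 y\right)}$ ($F{\left(y \right)} = -7 + \frac{\left(y + y\right) \frac{1}{y + \left(\left(y^{2} + 481 y\right) + y\right)}}{9} = -7 + \frac{2 y \frac{1}{y + \left(y^{2} + 482 y\right)}}{9} = -7 + \frac{2 y \frac{1}{y^{2} + 483 y}}{9} = -7 + \frac{2 y}{9 \left(y^{2} + 483 y\right)}$)
$\frac{-342735 + \frac{1}{F{\left(239 \right)} - 318057}}{-302604 + S} = \frac{-342735 + \frac{1}{\frac{-30427 - 15057}{9 \left(483 + 239\right)} - 318057}}{-302604 + 326337} = \frac{-342735 + \frac{1}{\frac{-30427 - 15057}{9 \cdot 722} - 318057}}{23733} = \left(-342735 + \frac{1}{\frac{1}{9} \cdot \frac{1}{722} \left(-45484\right) - 318057}\right) \frac{1}{23733} = \left(-342735 + \frac{1}{- \frac{22742}{3249} - 318057}\right) \frac{1}{23733} = \left(-342735 + \frac{1}{- \frac{1033389935}{3249}}\right) \frac{1}{23733} = \left(-342735 - \frac{3249}{1033389935}\right) \frac{1}{23733} = \left(- \frac{354178899375474}{1033389935}\right) \frac{1}{23733} = - \frac{118059633125158}{8175147775785}$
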